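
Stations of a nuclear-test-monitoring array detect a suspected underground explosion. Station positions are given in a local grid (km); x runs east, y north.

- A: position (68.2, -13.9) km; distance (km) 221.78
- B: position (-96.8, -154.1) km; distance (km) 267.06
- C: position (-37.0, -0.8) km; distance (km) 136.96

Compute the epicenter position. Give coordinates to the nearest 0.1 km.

Circle about each station: (x − 68.2)² + (y + 13.9)² = 221.78²; (x + 96.8)² + (y + 154.1)² = 267.06²; (x + 37.0)² + (y + 0.8)² = 136.96².
Subtracting pairs of circle equations eliminates x²+y² and gives linear equations (the radical axes):
-330.0 x − 280.4 y = 6137.92
-210.4 x + 26.2 y = 26953.52
Solving the 2×2 system: x ≈ -114.1, y ≈ 112.4 km.

-114.1 km east, 112.4 km north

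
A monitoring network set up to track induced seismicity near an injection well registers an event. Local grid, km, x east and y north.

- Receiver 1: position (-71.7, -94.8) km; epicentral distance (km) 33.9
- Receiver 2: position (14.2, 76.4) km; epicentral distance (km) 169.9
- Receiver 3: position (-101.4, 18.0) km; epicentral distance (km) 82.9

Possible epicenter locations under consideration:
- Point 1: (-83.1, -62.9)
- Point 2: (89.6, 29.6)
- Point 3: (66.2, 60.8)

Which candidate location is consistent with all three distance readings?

Point 1

For each candidate, compare |candidate − station| to the reported distance:
Point 1: residuals Receiver 1 0.0, Receiver 2 0.0, Receiver 3 0.0 → max 0.0 km
Point 2: residuals Receiver 1 169.8, Receiver 2 81.2, Receiver 3 108.5 → max 169.8 km
Point 3: residuals Receiver 1 174.0, Receiver 2 115.6, Receiver 3 90.1 → max 174.0 km
Only Point 1 has all residuals ≈ 0.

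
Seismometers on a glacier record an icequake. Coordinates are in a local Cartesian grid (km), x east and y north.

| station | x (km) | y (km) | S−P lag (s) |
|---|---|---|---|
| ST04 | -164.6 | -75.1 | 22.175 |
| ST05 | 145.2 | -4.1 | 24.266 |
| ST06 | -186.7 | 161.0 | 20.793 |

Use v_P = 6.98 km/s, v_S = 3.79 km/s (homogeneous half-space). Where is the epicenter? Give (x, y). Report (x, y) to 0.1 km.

Distance from S−P lag: d = Δt · v_P v_S / (v_P − v_S) = Δt · (6.98·3.79)/(6.98−3.79) ≈ 8.2929·Δt.
So d_ST04 = 183.89, d_ST05 = 201.23, d_ST06 = 172.43 km.
Circle about each station: (x + 164.6)² + (y + 75.1)² = 183.89²; (x − 145.2)² + (y + 4.1)² = 201.23²; (x + 186.7)² + (y − 161.0)² = 172.43².
Subtracting the ST04 equation from the ST05 and ST06 equations removes the quadratic terms:
619.6 x + 142.0 y = -18311.30
-44.2 x + 472.2 y = 32128.15
Solving the 2×2 system: x ≈ -44.2, y ≈ 63.9 km.

-44.2 km east, 63.9 km north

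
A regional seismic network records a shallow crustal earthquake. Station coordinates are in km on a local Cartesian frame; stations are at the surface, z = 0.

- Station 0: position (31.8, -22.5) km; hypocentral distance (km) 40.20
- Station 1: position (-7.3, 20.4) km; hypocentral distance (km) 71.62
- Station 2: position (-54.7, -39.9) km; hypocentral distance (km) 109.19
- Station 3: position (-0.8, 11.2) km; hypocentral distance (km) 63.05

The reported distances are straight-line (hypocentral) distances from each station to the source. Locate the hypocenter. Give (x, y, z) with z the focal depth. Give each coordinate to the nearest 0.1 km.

Each station gives a sphere (x−x_i)² + (y−y_i)² + z² = d_i² (stations at z=0).
Subtracting the Station 0 sphere from Station 1 and Station 2: z² cancels, leaving linear equations in x and y:
-78.2 x + 85.8 y = -4561.42
-173.0 x − 34.8 y = -7239.81
Solving: x ≈ 44.402, y ≈ -12.694 km (keep extra digits for the depth step; rounded: 44.4, -12.7).
Then from the Station 0 sphere: z² = 40.20² − (x − 31.8)² − (y + 22.5)² with x = 44.402, y = -12.694, so z ≈ 36.893 ≈ 36.9 km.

x ≈ 44.4 km, y ≈ -12.7 km, depth ≈ 36.9 km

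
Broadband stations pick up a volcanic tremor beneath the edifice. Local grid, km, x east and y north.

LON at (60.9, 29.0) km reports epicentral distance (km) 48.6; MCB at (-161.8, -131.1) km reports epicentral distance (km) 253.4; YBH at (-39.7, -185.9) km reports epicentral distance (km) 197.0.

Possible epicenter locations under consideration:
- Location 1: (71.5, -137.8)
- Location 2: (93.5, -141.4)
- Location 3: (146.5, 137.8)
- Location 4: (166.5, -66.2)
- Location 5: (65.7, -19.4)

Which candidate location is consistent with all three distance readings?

For each candidate, compare |candidate − station| to the reported distance:
Location 1: residuals LON 118.5, MCB 20.0, YBH 75.8 → max 118.5 km
Location 2: residuals LON 124.9, MCB 2.1, YBH 56.6 → max 124.9 km
Location 3: residuals LON 89.8, MCB 155.7, YBH 176.4 → max 176.4 km
Location 4: residuals LON 93.6, MCB 81.3, YBH 41.4 → max 93.6 km
Location 5: residuals LON 0.0, MCB 0.0, YBH 0.1 → max 0.1 km
Only Location 5 has all residuals ≈ 0.

Location 5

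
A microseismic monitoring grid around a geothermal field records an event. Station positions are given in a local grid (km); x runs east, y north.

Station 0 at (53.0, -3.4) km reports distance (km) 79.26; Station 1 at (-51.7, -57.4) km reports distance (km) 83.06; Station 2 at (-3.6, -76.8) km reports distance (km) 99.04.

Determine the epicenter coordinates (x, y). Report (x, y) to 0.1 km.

x ≈ -22.6 km, y ≈ 20.4 km

Circle about each station: (x − 53.0)² + (y + 3.4)² = 79.26²; (x + 51.7)² + (y + 57.4)² = 83.06²; (x + 3.6)² + (y + 76.8)² = 99.04².
Subtracting the Station 0 equation from the Station 1 and Station 2 equations removes the quadratic terms:
-209.4 x − 108.0 y = 2530.27
-113.2 x − 146.8 y = -436.13
Solving the 2×2 system: x ≈ -22.6, y ≈ 20.4 km.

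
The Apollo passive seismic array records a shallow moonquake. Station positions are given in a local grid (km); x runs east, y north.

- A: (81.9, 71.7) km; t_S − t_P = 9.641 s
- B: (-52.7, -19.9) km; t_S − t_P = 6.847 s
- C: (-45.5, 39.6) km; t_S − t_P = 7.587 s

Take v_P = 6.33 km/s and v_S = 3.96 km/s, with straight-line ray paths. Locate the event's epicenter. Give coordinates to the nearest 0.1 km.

x ≈ 18.8 km, y ≈ -8.4 km

Distance from S−P lag: d = Δt · v_P v_S / (v_P − v_S) = Δt · (6.33·3.96)/(6.33−3.96) ≈ 10.5767·Δt.
So d_A = 101.97, d_B = 72.42, d_C = 80.25 km.
Circle about each station: (x − 81.9)² + (y − 71.7)² = 101.97²; (x + 52.7)² + (y + 19.9)² = 72.42²; (x + 45.5)² + (y − 39.6)² = 80.25².
Subtracting the A equation from the B and C equations removes the quadratic terms:
-269.2 x − 183.2 y = -3521.98
-254.8 x − 64.2 y = -4252.27
Solving the 2×2 system: x ≈ 18.8, y ≈ -8.4 km.
Check against A (with the unrounded x, y): √((x − 81.9)²+(y − 71.7)²) = 101.97 ≈ 101.97 km. ✓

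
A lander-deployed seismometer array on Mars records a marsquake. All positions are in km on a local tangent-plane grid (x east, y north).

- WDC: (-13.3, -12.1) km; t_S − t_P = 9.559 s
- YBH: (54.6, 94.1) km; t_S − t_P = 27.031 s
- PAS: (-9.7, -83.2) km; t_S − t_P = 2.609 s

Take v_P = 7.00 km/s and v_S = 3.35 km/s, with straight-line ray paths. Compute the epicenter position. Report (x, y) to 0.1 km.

Distance from S−P lag: d = Δt · v_P v_S / (v_P − v_S) = Δt · (7.00·3.35)/(7.00−3.35) ≈ 6.4247·Δt.
So d_WDC = 61.41, d_YBH = 173.66, d_PAS = 16.76 km.
Circle about each station: (x + 13.3)² + (y + 12.1)² = 61.41²; (x − 54.6)² + (y − 94.1)² = 173.66²; (x + 9.7)² + (y + 83.2)² = 16.76².
Subtracting the WDC equation from the YBH and PAS equations removes the quadratic terms:
135.8 x + 212.4 y = -14873.94
7.2 x − 142.2 y = 10183.32
Solving the 2×2 system: x ≈ 2.3, y ≈ -71.5 km.

2.3 km east, -71.5 km north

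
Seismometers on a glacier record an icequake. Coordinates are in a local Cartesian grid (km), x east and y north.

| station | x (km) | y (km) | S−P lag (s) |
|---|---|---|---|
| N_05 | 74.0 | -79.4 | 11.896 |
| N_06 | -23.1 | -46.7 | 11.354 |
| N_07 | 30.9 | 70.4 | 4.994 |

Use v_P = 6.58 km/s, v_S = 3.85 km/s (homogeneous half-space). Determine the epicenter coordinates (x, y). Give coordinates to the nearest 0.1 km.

50.7 km east, 28.5 km north

Distance from S−P lag: d = Δt · v_P v_S / (v_P − v_S) = Δt · (6.58·3.85)/(6.58−3.85) ≈ 9.2795·Δt.
So d_N_05 = 110.39, d_N_06 = 105.36, d_N_07 = 46.34 km.
Circle about each station: (x − 74.0)² + (y + 79.4)² = 110.39²; (x + 23.1)² + (y + 46.7)² = 105.36²; (x − 30.9)² + (y − 70.4)² = 46.34².
Subtracting pairs of circle equations eliminates x²+y² and gives linear equations (the radical axes):
-194.2 x + 65.4 y = -7980.64
-86.2 x + 299.6 y = 4169.17
Solving the 2×2 system: x ≈ 50.7, y ≈ 28.5 km.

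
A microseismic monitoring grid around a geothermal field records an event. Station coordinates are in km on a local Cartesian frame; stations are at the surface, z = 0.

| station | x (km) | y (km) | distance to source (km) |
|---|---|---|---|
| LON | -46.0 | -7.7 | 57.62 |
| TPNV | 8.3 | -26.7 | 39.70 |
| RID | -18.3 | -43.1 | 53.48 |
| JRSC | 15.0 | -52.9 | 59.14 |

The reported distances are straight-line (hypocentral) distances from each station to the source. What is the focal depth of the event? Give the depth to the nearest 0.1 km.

Each station gives a sphere (x−x_i)² + (y−y_i)² + z² = d_i² (stations at z=0).
Subtracting the LON sphere from TPNV and RID: z² cancels, leaving linear equations in x and y:
108.6 x − 38.0 y = 350.46
55.4 x − 70.8 y = 477.16
Solving: x ≈ 1.196, y ≈ -5.803 km (keep extra digits for the depth step; rounded: 1.2, -5.8).
Then from the LON sphere: z² = 57.62² − (x + 46.0)² − (y + 7.7)² with x = 1.196, y = -5.803, so z ≈ 33.000 ≈ 33.0 km.

33.0 km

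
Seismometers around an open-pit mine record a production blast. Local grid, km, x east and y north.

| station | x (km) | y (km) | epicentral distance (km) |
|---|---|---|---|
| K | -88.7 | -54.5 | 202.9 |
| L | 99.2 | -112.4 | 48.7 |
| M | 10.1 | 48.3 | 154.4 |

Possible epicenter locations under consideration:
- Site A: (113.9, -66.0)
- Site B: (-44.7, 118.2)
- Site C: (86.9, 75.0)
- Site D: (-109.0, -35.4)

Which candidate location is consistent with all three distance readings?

For each candidate, compare |candidate − station| to the reported distance:
Site A: residuals K 0.0, L 0.0, M 0.0 → max 0.0 km
Site B: residuals K 24.7, L 223.1, M 65.6 → max 223.1 km
Site C: residuals K 15.3, L 139.1, M 73.1 → max 139.1 km
Site D: residuals K 175.0, L 173.3, M 8.8 → max 175.0 km
Only Site A has all residuals ≈ 0.

Site A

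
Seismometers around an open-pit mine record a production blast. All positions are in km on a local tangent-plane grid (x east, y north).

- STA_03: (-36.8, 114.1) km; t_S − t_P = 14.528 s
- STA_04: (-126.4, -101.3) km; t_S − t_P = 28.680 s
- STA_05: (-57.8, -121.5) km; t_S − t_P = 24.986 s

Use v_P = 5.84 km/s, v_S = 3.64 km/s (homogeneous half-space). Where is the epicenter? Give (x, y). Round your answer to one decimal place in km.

Distance from S−P lag: d = Δt · v_P v_S / (v_P − v_S) = Δt · (5.84·3.64)/(5.84−3.64) ≈ 9.6625·Δt.
So d_STA_03 = 140.38, d_STA_04 = 277.12, d_STA_05 = 241.43 km.
Circle about each station: (x + 36.8)² + (y − 114.1)² = 140.38²; (x + 126.4)² + (y + 101.3)² = 277.12²; (x + 57.8)² + (y + 121.5)² = 241.43².
Subtracting pairs of circle equations eliminates x²+y² and gives linear equations (the radical axes):
-179.2 x − 430.8 y = -45223.35
-42.0 x − 471.2 y = -34851.86
Solving the 2×2 system: x ≈ 94.9, y ≈ 65.5 km.

(94.9, 65.5)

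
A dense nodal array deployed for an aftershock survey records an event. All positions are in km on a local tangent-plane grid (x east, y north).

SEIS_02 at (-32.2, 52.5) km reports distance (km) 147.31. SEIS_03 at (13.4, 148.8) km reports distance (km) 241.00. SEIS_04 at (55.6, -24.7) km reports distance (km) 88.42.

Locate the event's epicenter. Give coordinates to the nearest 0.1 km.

Circle about each station: (x + 32.2)² + (y − 52.5)² = 147.31²; (x − 13.4)² + (y − 148.8)² = 241.00²; (x − 55.6)² + (y + 24.7)² = 88.42².
Subtracting the SEIS_02 equation from the SEIS_03 and SEIS_04 equations removes the quadratic terms:
91.2 x + 192.6 y = -17852.85
175.6 x − 154.4 y = 13790.50
Solving the 2×2 system: x ≈ -2.1, y ≈ -91.7 km.

(-2.1, -91.7)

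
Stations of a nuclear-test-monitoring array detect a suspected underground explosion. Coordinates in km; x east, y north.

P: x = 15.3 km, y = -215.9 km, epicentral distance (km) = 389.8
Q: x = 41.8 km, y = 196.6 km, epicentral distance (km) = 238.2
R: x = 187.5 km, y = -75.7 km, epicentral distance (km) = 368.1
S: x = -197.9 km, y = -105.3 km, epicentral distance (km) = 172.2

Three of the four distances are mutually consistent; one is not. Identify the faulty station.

P

Solve using three stations at a time. Using Q, R, S (subtract circle equations pairwise → linear system) gives (x, y) ≈ (-154.2, 61.2).
Distances from that point to each station vs reported:
  P: calculated 324.8 vs reported 389.8 → residual 65.0 km
  Q: calculated 238.2 vs reported 238.2 → residual 0.0 km
  R: calculated 368.1 vs reported 368.1 → residual 0.0 km
  S: calculated 172.2 vs reported 172.2 → residual 0.0 km
Q, R, S are mutually consistent (residuals ≈ 0); P is off by 65.0 km.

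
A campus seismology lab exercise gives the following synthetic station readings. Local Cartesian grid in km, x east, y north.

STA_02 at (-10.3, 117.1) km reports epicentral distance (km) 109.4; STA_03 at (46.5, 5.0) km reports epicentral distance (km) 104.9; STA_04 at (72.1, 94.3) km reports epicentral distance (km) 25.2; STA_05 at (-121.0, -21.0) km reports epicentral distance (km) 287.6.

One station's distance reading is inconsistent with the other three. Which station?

Solve using three stations at a time. Using STA_02, STA_03, STA_04 (subtract circle equations pairwise → linear system) gives (x, y) ≈ (97.2, 96.8).
Distances from that point to each station vs reported:
  STA_02: calculated 109.4 vs reported 109.4 → residual 0.0 km
  STA_03: calculated 104.9 vs reported 104.9 → residual 0.0 km
  STA_04: calculated 25.2 vs reported 25.2 → residual 0.0 km
  STA_05: calculated 248.0 vs reported 287.6 → residual 39.6 km
STA_02, STA_03, STA_04 are mutually consistent (residuals ≈ 0); STA_05 is off by 39.6 km.

STA_05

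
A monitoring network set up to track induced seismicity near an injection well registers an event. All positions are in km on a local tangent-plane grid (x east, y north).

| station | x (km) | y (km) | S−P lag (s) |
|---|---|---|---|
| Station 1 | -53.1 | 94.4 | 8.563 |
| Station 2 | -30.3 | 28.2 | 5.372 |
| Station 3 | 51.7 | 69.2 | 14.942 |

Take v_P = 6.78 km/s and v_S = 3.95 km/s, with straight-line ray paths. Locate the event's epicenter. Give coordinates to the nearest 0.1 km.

Distance from S−P lag: d = Δt · v_P v_S / (v_P − v_S) = Δt · (6.78·3.95)/(6.78−3.95) ≈ 9.4633·Δt.
So d_Station 1 = 81.03, d_Station 2 = 50.84, d_Station 3 = 141.40 km.
Circle about each station: (x + 53.1)² + (y − 94.4)² = 81.03²; (x + 30.3)² + (y − 28.2)² = 50.84²; (x − 51.7)² + (y − 69.2)² = 141.40².
Subtracting the Station 1 equation from the Station 2 and Station 3 equations removes the quadratic terms:
45.6 x − 132.4 y = -6036.48
209.6 x − 50.4 y = -17697.54
Solving the 2×2 system: x ≈ -80.1, y ≈ 18.0 km.
Check against Station 1 (with the unrounded x, y): √((x + 53.1)²+(y − 94.4)²) = 81.03 ≈ 81.03 km. ✓

(-80.1, 18.0)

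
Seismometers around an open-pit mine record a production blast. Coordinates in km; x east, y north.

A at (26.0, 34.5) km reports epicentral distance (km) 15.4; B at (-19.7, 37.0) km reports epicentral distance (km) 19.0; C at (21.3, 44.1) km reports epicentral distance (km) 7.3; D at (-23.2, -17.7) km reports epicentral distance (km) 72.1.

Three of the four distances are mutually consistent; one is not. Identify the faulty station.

B

Solve using three stations at a time. Using A, C, D (subtract circle equations pairwise → linear system) gives (x, y) ≈ (13.9, 44.1).
Distances from that point to each station vs reported:
  A: calculated 15.4 vs reported 15.4 → residual 0.0 km
  B: calculated 34.4 vs reported 19.0 → residual 15.4 km
  C: calculated 7.4 vs reported 7.3 → residual 0.1 km
  D: calculated 72.1 vs reported 72.1 → residual 0.0 km
A, C, D are mutually consistent (residuals ≈ 0); B is off by 15.4 km.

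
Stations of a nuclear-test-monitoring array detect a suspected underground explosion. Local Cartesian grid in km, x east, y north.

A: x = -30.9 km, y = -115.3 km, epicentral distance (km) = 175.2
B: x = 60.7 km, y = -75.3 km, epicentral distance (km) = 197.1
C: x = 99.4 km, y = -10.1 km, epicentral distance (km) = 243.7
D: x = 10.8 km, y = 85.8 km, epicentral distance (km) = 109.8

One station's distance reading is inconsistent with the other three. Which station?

C

Solve using three stations at a time. Using A, B, D (subtract circle equations pairwise → linear system) gives (x, y) ≈ (-92.5, 48.7).
Distances from that point to each station vs reported:
  A: calculated 175.2 vs reported 175.2 → residual 0.0 km
  B: calculated 197.1 vs reported 197.1 → residual 0.0 km
  C: calculated 200.7 vs reported 243.7 → residual 43.0 km
  D: calculated 109.7 vs reported 109.8 → residual 0.1 km
A, B, D are mutually consistent (residuals ≈ 0); C is off by 43.0 km.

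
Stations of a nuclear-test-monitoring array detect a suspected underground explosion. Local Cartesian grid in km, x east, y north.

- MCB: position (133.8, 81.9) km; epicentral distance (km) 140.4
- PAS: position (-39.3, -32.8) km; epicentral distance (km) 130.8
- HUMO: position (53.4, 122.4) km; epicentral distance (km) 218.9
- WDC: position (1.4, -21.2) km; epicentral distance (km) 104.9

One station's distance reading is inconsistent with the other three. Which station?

Solve using three stations at a time. Using PAS, HUMO, WDC (subtract circle equations pairwise → linear system) gives (x, y) ≈ (75.5, -95.4).
Distances from that point to each station vs reported:
  MCB: calculated 186.6 vs reported 140.4 → residual 46.2 km
  PAS: calculated 130.8 vs reported 130.8 → residual 0.0 km
  HUMO: calculated 218.9 vs reported 218.9 → residual 0.0 km
  WDC: calculated 104.9 vs reported 104.9 → residual 0.0 km
PAS, HUMO, WDC are mutually consistent (residuals ≈ 0); MCB is off by 46.2 km.

MCB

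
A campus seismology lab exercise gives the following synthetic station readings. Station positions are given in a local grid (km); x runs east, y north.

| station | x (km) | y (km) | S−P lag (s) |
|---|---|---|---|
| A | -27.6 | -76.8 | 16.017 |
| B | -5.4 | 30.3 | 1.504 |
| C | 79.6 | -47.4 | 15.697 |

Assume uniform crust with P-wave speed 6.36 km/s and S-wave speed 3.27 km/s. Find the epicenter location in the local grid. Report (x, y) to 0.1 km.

x ≈ 3.9 km, y ≈ 26.3 km

Distance from S−P lag: d = Δt · v_P v_S / (v_P − v_S) = Δt · (6.36·3.27)/(6.36−3.27) ≈ 6.7305·Δt.
So d_A = 107.80, d_B = 10.12, d_C = 105.65 km.
Circle about each station: (x + 27.6)² + (y + 76.8)² = 107.80²; (x + 5.4)² + (y − 30.3)² = 10.12²; (x − 79.6)² + (y + 47.4)² = 105.65².
Subtracting pairs of circle equations eliminates x²+y² and gives linear equations (the radical axes):
44.4 x + 214.2 y = 5805.68
214.4 x + 58.8 y = 2381.84
Solving the 2×2 system: x ≈ 3.9, y ≈ 26.3 km.
Check against A (with the unrounded x, y): √((x + 27.6)²+(y + 76.8)²) = 107.80 ≈ 107.80 km. ✓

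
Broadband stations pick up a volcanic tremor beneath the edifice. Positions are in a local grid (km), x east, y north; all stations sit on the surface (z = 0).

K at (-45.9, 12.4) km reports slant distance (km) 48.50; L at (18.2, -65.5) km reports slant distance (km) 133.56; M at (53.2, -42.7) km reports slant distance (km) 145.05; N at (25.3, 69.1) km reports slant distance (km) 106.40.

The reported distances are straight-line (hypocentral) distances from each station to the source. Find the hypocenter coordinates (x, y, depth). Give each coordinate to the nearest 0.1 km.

Each station gives a sphere (x−x_i)² + (y−y_i)² + z² = d_i² (stations at z=0).
Subtracting the K sphere from L and M: z² cancels, leaving linear equations in x and y:
128.2 x − 155.8 y = -13125.10
198.2 x − 110.2 y = -16294.29
Solving: x ≈ -65.202, y ≈ 30.592 km (keep extra digits for the depth step; rounded: -65.2, 30.6).
Then from the K sphere: z² = 48.50² − (x + 45.9)² − (y − 12.4)² with x = -65.202, y = 30.592, so z ≈ 40.605 ≈ 40.6 km.
Check against N (with the unrounded solution): distance 106.41 ≈ 106.40 km. ✓

x ≈ -65.2 km, y ≈ 30.6 km, depth ≈ 40.6 km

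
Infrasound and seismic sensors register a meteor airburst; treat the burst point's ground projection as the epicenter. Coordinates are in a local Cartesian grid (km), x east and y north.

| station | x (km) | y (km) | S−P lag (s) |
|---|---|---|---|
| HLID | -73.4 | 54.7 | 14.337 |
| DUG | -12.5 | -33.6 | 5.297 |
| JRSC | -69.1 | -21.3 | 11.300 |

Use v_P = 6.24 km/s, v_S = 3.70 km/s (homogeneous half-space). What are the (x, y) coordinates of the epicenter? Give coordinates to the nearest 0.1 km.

Distance from S−P lag: d = Δt · v_P v_S / (v_P − v_S) = Δt · (6.24·3.70)/(6.24−3.70) ≈ 9.0898·Δt.
So d_HLID = 130.32, d_DUG = 48.15, d_JRSC = 102.71 km.
Circle about each station: (x + 73.4)² + (y − 54.7)² = 130.32²; (x + 12.5)² + (y + 33.6)² = 48.15²; (x + 69.1)² + (y + 21.3)² = 102.71².
Subtracting pairs of circle equations eliminates x²+y² and gives linear equations (the radical axes):
121.8 x − 176.6 y = 7570.44
8.6 x − 152.0 y = 3282.81
Solving the 2×2 system: x ≈ 33.6, y ≈ -19.7 km.
Check against HLID (with the unrounded x, y): √((x + 73.4)²+(y − 54.7)²) = 130.32 ≈ 130.32 km. ✓

33.6 km east, -19.7 km north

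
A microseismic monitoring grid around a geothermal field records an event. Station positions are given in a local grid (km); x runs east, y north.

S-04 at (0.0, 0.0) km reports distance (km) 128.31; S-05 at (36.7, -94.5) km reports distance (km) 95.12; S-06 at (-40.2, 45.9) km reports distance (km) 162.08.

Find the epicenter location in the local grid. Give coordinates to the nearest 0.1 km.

x ≈ -56.1 km, y ≈ -115.4 km

Circle about each station: x² + y² = 128.31²; (x − 36.7)² + (y + 94.5)² = 95.12²; (x + 40.2)² + (y − 45.9)² = 162.08².
Subtracting the S-04 equation from the S-05 and S-06 equations removes the quadratic terms:
73.4 x − 189.0 y = 17692.78
-80.4 x + 91.8 y = -6083.62
Solving the 2×2 system: x ≈ -56.1, y ≈ -115.4 km.
Check against S-04 (with the unrounded x, y): √(x²+y²) = 128.31 ≈ 128.31 km. ✓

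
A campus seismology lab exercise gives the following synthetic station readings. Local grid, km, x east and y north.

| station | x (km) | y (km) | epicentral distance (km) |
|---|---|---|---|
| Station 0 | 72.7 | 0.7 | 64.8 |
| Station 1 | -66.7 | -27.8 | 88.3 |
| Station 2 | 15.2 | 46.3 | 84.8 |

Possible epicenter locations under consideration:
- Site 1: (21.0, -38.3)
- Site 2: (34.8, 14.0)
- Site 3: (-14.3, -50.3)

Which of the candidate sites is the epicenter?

For each candidate, compare |candidate − station| to the reported distance:
Site 1: residuals Station 0 0.0, Station 1 0.0, Station 2 0.0 → max 0.0 km
Site 2: residuals Station 0 24.6, Station 1 21.5, Station 2 47.0 → max 47.0 km
Site 3: residuals Station 0 36.0, Station 1 31.3, Station 2 16.2 → max 36.0 km
Only Site 1 has all residuals ≈ 0.

Site 1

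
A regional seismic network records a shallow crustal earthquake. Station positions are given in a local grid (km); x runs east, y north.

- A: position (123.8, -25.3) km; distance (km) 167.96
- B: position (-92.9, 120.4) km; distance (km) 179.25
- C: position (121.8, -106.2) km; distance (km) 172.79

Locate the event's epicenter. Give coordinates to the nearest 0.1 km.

-42.1 km east, -51.5 km north

Circle about each station: (x − 123.8)² + (y + 25.3)² = 167.96²; (x + 92.9)² + (y − 120.4)² = 179.25²; (x − 121.8)² + (y + 106.2)² = 172.79².
Subtracting the A equation from the B and C equations removes the quadratic terms:
-433.4 x + 291.4 y = 3240.04
-4.0 x − 161.8 y = 8501.33
Solving the 2×2 system: x ≈ -42.1, y ≈ -51.5 km.
Check against A (with the unrounded x, y): √((x − 123.8)²+(y + 25.3)²) = 167.96 ≈ 167.96 km. ✓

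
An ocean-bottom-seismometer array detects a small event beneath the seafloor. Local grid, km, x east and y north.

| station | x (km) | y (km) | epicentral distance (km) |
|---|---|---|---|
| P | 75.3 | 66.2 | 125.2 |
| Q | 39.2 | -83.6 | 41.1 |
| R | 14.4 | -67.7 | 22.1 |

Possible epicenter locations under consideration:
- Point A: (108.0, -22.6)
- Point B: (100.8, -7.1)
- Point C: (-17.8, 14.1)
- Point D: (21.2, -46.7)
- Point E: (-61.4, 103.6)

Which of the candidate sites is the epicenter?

Point D

For each candidate, compare |candidate − station| to the reported distance:
Point A: residuals P 30.6, Q 50.8, R 81.8 → max 81.8 km
Point B: residuals P 47.6, Q 57.1, R 83.4 → max 83.4 km
Point C: residuals P 18.5, Q 72.0, R 65.8 → max 72.0 km
Point D: residuals P 0.0, Q 0.0, R 0.0 → max 0.0 km
Point E: residuals P 16.5, Q 171.4, R 165.2 → max 171.4 km
Only Point D has all residuals ≈ 0.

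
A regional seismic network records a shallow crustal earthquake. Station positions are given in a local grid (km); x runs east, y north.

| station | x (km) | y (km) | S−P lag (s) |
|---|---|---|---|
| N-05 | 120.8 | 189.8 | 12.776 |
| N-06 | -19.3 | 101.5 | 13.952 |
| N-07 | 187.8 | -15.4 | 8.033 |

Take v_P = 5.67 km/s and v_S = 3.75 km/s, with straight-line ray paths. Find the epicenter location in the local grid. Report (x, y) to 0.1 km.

Distance from S−P lag: d = Δt · v_P v_S / (v_P − v_S) = Δt · (5.67·3.75)/(5.67−3.75) ≈ 11.0742·Δt.
So d_N-05 = 141.48, d_N-06 = 154.51, d_N-07 = 88.96 km.
Circle about each station: (x − 120.8)² + (y − 189.8)² = 141.48²; (x + 19.3)² + (y − 101.5)² = 154.51²; (x − 187.8)² + (y + 15.4)² = 88.96².
Subtracting the N-05 equation from the N-06 and N-07 equations removes the quadratic terms:
-280.2 x − 176.6 y = -43798.69
134.0 x − 410.4 y = -3007.97
Solving the 2×2 system: x ≈ 125.8, y ≈ 48.4 km.
Check against N-05 (with the unrounded x, y): √((x − 120.8)²+(y − 189.8)²) = 141.48 ≈ 141.48 km. ✓

(125.8, 48.4)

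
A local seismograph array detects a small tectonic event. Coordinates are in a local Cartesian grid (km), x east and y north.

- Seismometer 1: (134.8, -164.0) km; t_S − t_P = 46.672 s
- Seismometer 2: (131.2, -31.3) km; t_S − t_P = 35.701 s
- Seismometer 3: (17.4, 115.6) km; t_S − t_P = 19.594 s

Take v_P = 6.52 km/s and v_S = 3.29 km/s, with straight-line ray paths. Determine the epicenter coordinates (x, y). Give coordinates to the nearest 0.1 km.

Distance from S−P lag: d = Δt · v_P v_S / (v_P − v_S) = Δt · (6.52·3.29)/(6.52−3.29) ≈ 6.6411·Δt.
So d_Seismometer 1 = 309.95, d_Seismometer 2 = 237.09, d_Seismometer 3 = 130.13 km.
Circle about each station: (x − 134.8)² + (y + 164.0)² = 309.95²; (x − 131.2)² + (y + 31.3)² = 237.09²; (x − 17.4)² + (y − 115.6)² = 130.13².
Subtracting the Seismometer 1 equation from the Seismometer 2 and Seismometer 3 equations removes the quadratic terms:
-7.2 x + 265.4 y = 12983.42
-234.8 x + 559.2 y = 47734.27
Solving the 2×2 system: x ≈ -92.8, y ≈ 46.4 km.

x ≈ -92.8 km, y ≈ 46.4 km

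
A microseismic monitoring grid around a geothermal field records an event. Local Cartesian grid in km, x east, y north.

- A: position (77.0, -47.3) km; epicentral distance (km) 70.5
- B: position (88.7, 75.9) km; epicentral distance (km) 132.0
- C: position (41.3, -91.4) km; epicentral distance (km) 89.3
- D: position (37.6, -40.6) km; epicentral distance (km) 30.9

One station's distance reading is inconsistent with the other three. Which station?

C

Solve using three stations at a time. Using A, B, D (subtract circle equations pairwise → linear system) gives (x, y) ≈ (8.8, -29.2).
Distances from that point to each station vs reported:
  A: calculated 70.5 vs reported 70.5 → residual 0.0 km
  B: calculated 132.0 vs reported 132.0 → residual 0.0 km
  C: calculated 70.1 vs reported 89.3 → residual 19.2 km
  D: calculated 30.9 vs reported 30.9 → residual 0.0 km
A, B, D are mutually consistent (residuals ≈ 0); C is off by 19.2 km.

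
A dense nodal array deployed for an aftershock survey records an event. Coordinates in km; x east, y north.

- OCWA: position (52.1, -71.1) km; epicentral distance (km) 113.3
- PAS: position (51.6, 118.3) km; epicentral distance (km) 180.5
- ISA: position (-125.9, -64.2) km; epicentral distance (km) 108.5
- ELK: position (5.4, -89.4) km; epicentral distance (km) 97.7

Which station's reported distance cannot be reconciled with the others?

PAS

Solve using three stations at a time. Using OCWA, ISA, ELK (subtract circle equations pairwise → linear system) gives (x, y) ≈ (-37.3, -1.6).
Distances from that point to each station vs reported:
  OCWA: calculated 113.3 vs reported 113.3 → residual 0.0 km
  PAS: calculated 149.2 vs reported 180.5 → residual 31.3 km
  ISA: calculated 108.5 vs reported 108.5 → residual 0.0 km
  ELK: calculated 97.7 vs reported 97.7 → residual 0.0 km
OCWA, ISA, ELK are mutually consistent (residuals ≈ 0); PAS is off by 31.3 km.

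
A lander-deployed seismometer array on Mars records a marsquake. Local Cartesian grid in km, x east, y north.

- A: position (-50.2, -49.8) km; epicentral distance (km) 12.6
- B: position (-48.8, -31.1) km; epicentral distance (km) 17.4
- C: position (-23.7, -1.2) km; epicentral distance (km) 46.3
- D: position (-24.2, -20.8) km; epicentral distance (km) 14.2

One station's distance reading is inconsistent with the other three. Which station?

Solve using three stations at a time. Using A, B, C (subtract circle equations pairwise → linear system) gives (x, y) ≈ (-38.4, -45.1).
Distances from that point to each station vs reported:
  A: calculated 12.7 vs reported 12.6 → residual 0.1 km
  B: calculated 17.5 vs reported 17.4 → residual 0.1 km
  C: calculated 46.3 vs reported 46.3 → residual 0.0 km
  D: calculated 28.2 vs reported 14.2 → residual 14.0 km
A, B, C are mutually consistent (residuals ≈ 0); D is off by 14.0 km.

D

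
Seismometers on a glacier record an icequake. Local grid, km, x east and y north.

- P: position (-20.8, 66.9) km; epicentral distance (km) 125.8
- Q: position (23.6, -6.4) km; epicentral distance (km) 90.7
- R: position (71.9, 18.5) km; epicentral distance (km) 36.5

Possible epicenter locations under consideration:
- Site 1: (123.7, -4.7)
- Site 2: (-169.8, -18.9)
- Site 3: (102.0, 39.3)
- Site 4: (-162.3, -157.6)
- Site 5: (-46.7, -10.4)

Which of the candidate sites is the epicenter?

For each candidate, compare |candidate − station| to the reported distance:
Site 1: residuals P 35.5, Q 9.4, R 20.3 → max 35.5 km
Site 2: residuals P 46.1, Q 103.1, R 208.1 → max 208.1 km
Site 3: residuals P 0.1, Q 0.0, R 0.1 → max 0.1 km
Site 4: residuals P 139.6, Q 148.9, R 256.5 → max 256.5 km
Site 5: residuals P 44.3, Q 20.3, R 85.6 → max 85.6 km
Only Site 3 has all residuals ≈ 0.

Site 3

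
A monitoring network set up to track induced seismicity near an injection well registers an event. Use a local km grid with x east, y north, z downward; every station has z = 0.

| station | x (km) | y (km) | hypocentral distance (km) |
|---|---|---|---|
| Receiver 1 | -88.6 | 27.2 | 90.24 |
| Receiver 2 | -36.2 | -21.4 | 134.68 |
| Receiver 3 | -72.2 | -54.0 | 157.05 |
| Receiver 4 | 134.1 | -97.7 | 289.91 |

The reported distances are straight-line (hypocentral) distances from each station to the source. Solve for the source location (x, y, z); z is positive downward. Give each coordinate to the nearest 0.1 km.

x ≈ -78.1 km, y ≈ 88.8 km, depth ≈ 65.1 km

Each station gives a sphere (x−x_i)² + (y−y_i)² + z² = d_i² (stations at z=0).
Subtracting the Receiver 1 sphere from Receiver 2 and Receiver 3: z² cancels, leaving linear equations in x and y:
104.8 x − 97.2 y = -16816.84
32.8 x − 162.4 y = -16982.40
Solving: x ≈ -78.110, y ≈ 88.796 km (keep extra digits for the depth step; rounded: -78.1, 88.8).
Then from the Receiver 1 sphere: z² = 90.24² − (x + 88.6)² − (y − 27.2)² with x = -78.110, y = 88.796, so z ≈ 65.109 ≈ 65.1 km.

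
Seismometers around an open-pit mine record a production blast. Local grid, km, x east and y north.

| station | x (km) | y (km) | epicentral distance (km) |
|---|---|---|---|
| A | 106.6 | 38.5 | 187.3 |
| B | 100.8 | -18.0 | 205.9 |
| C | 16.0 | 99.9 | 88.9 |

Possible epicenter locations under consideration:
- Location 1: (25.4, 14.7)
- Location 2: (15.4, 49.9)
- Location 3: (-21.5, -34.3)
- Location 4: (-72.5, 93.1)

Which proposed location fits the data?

Location 4

For each candidate, compare |candidate − station| to the reported distance:
Location 1: residuals A 102.7, B 123.7, C 3.2 → max 123.7 km
Location 2: residuals A 95.4, B 96.8, C 38.9 → max 96.8 km
Location 3: residuals A 40.0, B 82.5, C 50.4 → max 82.5 km
Location 4: residuals A 0.1, B 0.0, C 0.1 → max 0.1 km
Only Location 4 has all residuals ≈ 0.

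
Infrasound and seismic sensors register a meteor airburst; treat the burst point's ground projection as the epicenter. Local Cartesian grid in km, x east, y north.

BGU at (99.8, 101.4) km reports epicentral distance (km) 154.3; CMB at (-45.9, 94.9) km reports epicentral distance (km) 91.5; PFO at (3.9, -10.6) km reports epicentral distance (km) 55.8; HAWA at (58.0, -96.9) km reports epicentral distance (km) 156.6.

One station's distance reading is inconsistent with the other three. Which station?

CMB

Solve using three stations at a time. Using BGU, PFO, HAWA (subtract circle equations pairwise → linear system) gives (x, y) ≈ (-36.1, 28.3).
Distances from that point to each station vs reported:
  BGU: calculated 154.3 vs reported 154.3 → residual 0.0 km
  CMB: calculated 67.3 vs reported 91.5 → residual 24.2 km
  PFO: calculated 55.8 vs reported 55.8 → residual 0.0 km
  HAWA: calculated 156.6 vs reported 156.6 → residual 0.0 km
BGU, PFO, HAWA are mutually consistent (residuals ≈ 0); CMB is off by 24.2 km.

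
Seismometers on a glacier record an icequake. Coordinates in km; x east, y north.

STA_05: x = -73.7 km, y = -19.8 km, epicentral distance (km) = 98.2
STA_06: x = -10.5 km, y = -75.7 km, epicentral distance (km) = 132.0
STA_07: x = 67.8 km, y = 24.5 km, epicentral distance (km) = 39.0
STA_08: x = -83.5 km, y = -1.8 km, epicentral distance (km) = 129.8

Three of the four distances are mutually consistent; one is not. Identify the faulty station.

STA_05

Solve using three stations at a time. Using STA_06, STA_07, STA_08 (subtract circle equations pairwise → linear system) gives (x, y) ≈ (36.5, 47.6).
Distances from that point to each station vs reported:
  STA_05: calculated 129.2 vs reported 98.2 → residual 31.0 km
  STA_06: calculated 132.0 vs reported 132.0 → residual 0.0 km
  STA_07: calculated 38.9 vs reported 39.0 → residual 0.1 km
  STA_08: calculated 129.8 vs reported 129.8 → residual 0.0 km
STA_06, STA_07, STA_08 are mutually consistent (residuals ≈ 0); STA_05 is off by 31.0 km.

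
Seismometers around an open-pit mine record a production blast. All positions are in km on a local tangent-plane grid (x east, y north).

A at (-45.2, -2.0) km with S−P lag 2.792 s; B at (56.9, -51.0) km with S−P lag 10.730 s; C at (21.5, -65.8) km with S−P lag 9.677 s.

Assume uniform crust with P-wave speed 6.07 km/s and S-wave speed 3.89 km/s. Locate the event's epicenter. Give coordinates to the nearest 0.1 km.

Distance from S−P lag: d = Δt · v_P v_S / (v_P − v_S) = Δt · (6.07·3.89)/(6.07−3.89) ≈ 10.8313·Δt.
So d_A = 30.24, d_B = 116.22, d_C = 104.81 km.
Circle about each station: (x + 45.2)² + (y + 2.0)² = 30.24²; (x − 56.9)² + (y + 51.0)² = 116.22²; (x − 21.5)² + (y + 65.8)² = 104.81².
Subtracting the A equation from the B and C equations removes the quadratic terms:
204.2 x − 98.0 y = -8801.06
133.4 x − 127.6 y = -7325.83
Solving the 2×2 system: x ≈ -31.2, y ≈ 24.8 km.

x ≈ -31.2 km, y ≈ 24.8 km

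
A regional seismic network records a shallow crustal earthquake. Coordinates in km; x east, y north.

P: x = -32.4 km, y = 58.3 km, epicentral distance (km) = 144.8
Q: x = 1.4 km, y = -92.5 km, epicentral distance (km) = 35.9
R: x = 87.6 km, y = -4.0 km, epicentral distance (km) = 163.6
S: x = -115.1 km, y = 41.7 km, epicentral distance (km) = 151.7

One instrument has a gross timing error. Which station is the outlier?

R

Solve using three stations at a time. Using P, Q, S (subtract circle equations pairwise → linear system) gives (x, y) ≈ (-34.0, -86.5).
Distances from that point to each station vs reported:
  P: calculated 144.8 vs reported 144.8 → residual 0.0 km
  Q: calculated 35.9 vs reported 35.9 → residual 0.0 km
  R: calculated 146.9 vs reported 163.6 → residual 16.7 km
  S: calculated 151.7 vs reported 151.7 → residual 0.0 km
P, Q, S are mutually consistent (residuals ≈ 0); R is off by 16.7 km.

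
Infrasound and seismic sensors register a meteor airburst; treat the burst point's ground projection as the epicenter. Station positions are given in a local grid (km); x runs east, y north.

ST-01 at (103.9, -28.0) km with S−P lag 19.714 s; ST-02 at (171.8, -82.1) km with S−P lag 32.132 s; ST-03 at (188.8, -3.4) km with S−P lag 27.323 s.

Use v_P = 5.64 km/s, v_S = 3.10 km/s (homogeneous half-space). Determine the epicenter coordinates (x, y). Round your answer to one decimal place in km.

x ≈ 19.3 km, y ≈ 78.1 km

Distance from S−P lag: d = Δt · v_P v_S / (v_P − v_S) = Δt · (5.64·3.10)/(5.64−3.10) ≈ 6.8835·Δt.
So d_ST-01 = 135.70, d_ST-02 = 221.18, d_ST-03 = 188.08 km.
Circle about each station: (x − 103.9)² + (y + 28.0)² = 135.70²; (x − 171.8)² + (y + 82.1)² = 221.18²; (x − 188.8)² + (y + 3.4)² = 188.08².
Subtracting pairs of circle equations eliminates x²+y² and gives linear equations (the radical axes):
135.8 x − 108.2 y = -5829.66
169.8 x + 49.2 y = 7118.19
Solving the 2×2 system: x ≈ 19.3, y ≈ 78.1 km.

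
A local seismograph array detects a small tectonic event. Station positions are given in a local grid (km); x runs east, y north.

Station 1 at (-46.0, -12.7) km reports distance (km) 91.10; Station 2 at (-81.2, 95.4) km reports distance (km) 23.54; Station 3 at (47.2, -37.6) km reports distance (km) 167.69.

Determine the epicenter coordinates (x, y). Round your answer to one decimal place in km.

(-79.8, 71.9)

Circle about each station: (x + 46.0)² + (y + 12.7)² = 91.10²; (x + 81.2)² + (y − 95.4)² = 23.54²; (x − 47.2)² + (y + 37.6)² = 167.69².
Subtracting the Station 1 equation from the Station 2 and Station 3 equations removes the quadratic terms:
-70.4 x + 216.2 y = 21162.39
186.4 x − 49.8 y = -18456.42
Solving the 2×2 system: x ≈ -79.8, y ≈ 71.9 km.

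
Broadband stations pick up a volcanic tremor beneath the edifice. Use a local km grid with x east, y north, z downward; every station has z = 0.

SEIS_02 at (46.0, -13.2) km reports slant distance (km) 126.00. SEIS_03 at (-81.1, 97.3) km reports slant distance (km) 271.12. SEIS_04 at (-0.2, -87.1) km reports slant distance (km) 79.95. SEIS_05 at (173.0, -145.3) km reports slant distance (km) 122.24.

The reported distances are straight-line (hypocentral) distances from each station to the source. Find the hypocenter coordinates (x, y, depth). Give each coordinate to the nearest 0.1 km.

Each station gives a sphere (x−x_i)² + (y−y_i)² + z² = d_i² (stations at z=0).
Subtracting the SEIS_02 sphere from SEIS_03 and SEIS_04: z² cancels, leaving linear equations in x and y:
-254.2 x + 221.0 y = -43875.79
-92.4 x − 147.8 y = 14780.21
Solving: x ≈ 55.498, y ≈ -134.697 km (keep extra digits for the depth step; rounded: 55.5, -134.7).
Then from the SEIS_02 sphere: z² = 126.00² − (x − 46.0)² − (y + 13.2)² with x = 55.498, y = -134.697, so z ≈ 32.004 ≈ 32.0 km.

x ≈ 55.5 km, y ≈ -134.7 km, depth ≈ 32.0 km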